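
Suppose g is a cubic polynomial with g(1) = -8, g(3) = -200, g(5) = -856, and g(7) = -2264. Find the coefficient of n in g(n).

-2

Write g(n) = an^3 + bn^2 + cn + d. Substituting each data point gives a linear system:
  a + b + c + d = -8
  27a + 9b + 3c + d = -200
  125a + 25b + 5c + d = -856
  343a + 49b + 7c + d = -2264
Solving the system yields a = -6, b = -4, c = -2, d = 4.
So g(n) = -6n^3 - 4n^2 - 2n + 4.
The coefficient of n is -2.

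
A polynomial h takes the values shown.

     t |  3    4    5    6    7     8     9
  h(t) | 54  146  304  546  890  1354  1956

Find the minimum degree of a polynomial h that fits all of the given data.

Forward differences of the values at t = 3, 4, 5, 6, 7, 8, 9:
  h  : 54  146  304  546  890  1354  1956
  Δ  : 92  158  242  344  464  602
  Δ^2: 66  84  102  120  138
  Δ^3: 18  18  18  18
  Δ^4: 0  0  0
  Δ^5: 0  0
  Δ^6: 0
The third differences are constant (18) and nonzero, while all higher differences vanish, so the minimal degree is 3.

3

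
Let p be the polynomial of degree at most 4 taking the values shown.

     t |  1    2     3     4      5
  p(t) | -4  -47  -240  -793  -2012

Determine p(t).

p(t) = -4t^4 + 5t^3 - 5t^2 - 3t + 3

Write p(t) = at^4 + bt^3 + ct^2 + dt + e. Substituting each data point gives a linear system:
  a + b + c + d + e = -4
  16a + 8b + 4c + 2d + e = -47
  81a + 27b + 9c + 3d + e = -240
  256a + 64b + 16c + 4d + e = -793
  625a + 125b + 25c + 5d + e = -2012
Solving the system yields a = -4, b = 5, c = -5, d = -3, e = 3.
So p(t) = -4t⁴ + 5t³ - 5t² - 3t + 3.
Check: p(5) = -2012. ✓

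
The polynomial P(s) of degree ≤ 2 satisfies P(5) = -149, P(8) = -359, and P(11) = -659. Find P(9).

-449

Using the Lagrange interpolation formula with nodes 5, 8, 11:
  L_0(s) = (s - 8)(s - 11) / 18
  L_1(s) = (s - 5)(s - 11) / -9
  L_2(s) = (s - 5)(s - 8) / 18
Then P(s) = -149·L_0(s) - 359·L_1(s) - 659·L_2(s).
Expanding and collecting terms gives P(s) = -5s² - 5s + 1.
Evaluating at s = 9: P(9) = -449.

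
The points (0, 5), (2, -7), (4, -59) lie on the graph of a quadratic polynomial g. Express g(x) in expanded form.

Using the Lagrange interpolation formula with nodes 0, 2, 4:
  L_0(x) = (x - 2)(x - 4) / 8
  L_1(x) = x(x - 4) / -4
  L_2(x) = x(x - 2) / 8
Then g(x) = 5·L_0(x) - 7·L_1(x) - 59·L_2(x).
Expanding and collecting terms gives g(x) = -5x² + 4x + 5.
Check: g(2) = -7. ✓

g(x) = -5x^2 + 4x + 5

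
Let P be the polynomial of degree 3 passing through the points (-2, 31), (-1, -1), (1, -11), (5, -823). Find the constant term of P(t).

-3

Write P(t) = at^3 + bt^2 + ct + d. Substituting each data point gives a linear system:
  -8a + 4b - 2c + d = 31
  -a + b - c + d = -1
  a + b + c + d = -11
  125a + 25b + 5c + d = -823
Solving the system yields a = -6, b = -3, c = 1, d = -3.
So P(t) = -6t³ - 3t² + t - 3.
The constant term is -3.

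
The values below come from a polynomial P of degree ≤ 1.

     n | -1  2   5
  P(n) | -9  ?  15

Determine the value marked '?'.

3

On equispaced nodes a degree-1 polynomial has vanishing second forward difference, so
  P(-1) - 2·P(2) + P(5) = 0.
Substituting the known values and solving for P(2):
  -2·P(2) = -6
  P(2) = 3.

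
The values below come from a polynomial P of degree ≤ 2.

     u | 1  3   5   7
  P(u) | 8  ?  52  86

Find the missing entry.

The 3 known points determine the degree-2 polynomial uniquely.
Write P(u) = au^2 + bu + c. Substituting each data point gives a linear system:
  a + b + c = 8
  25a + 5b + c = 52
  49a + 7b + c = 86
Solving the system yields a = 1, b = 5, c = 2.
So P(u) = u² + 5u + 2.
Then P(3) = 26.

26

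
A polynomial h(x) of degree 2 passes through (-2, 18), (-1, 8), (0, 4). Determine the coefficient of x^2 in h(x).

Write h(x) = ax^2 + bx + c. Substituting each data point gives a linear system:
  4a - 2b + c = 18
  a - b + c = 8
  c = 4
Solving the system yields a = 3, b = -1, c = 4.
So h(x) = 3x^2 - x + 4.
The leading coefficient is 3.

3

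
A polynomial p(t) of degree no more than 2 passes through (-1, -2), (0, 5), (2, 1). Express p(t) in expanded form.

p(t) = -3t^2 + 4t + 5

Write p(t) = at^2 + bt + c. Substituting each data point gives a linear system:
  a - b + c = -2
  c = 5
  4a + 2b + c = 1
Solving the system yields a = -3, b = 4, c = 5.
So p(t) = -3t² + 4t + 5.
Check: p(-1) = -2. ✓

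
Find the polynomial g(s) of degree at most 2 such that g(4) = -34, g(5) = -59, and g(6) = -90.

Write g(s) = as^2 + bs + c. Substituting each data point gives a linear system:
  16a + 4b + c = -34
  25a + 5b + c = -59
  36a + 6b + c = -90
Solving the system yields a = -3, b = 2, c = 6.
So g(s) = -3s^2 + 2s + 6.
Check: g(5) = -59. ✓

g(s) = -3s^2 + 2s + 6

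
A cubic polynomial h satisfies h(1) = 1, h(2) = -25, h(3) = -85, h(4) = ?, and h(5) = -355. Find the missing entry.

-191

On equispaced nodes a degree-3 polynomial has vanishing fourth forward difference, so
  h(1) - 4·h(2) + 6·h(3) - 4·h(4) + h(5) = 0.
Substituting the known values and solving for h(4):
  -4·h(4) = 764
  h(4) = -191.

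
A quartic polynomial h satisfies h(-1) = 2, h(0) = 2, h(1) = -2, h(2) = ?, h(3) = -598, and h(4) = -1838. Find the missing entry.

The 5 known points determine the degree-4 polynomial uniquely.
Write h(t) = at^4 + bt^3 + ct^2 + dt + e. Substituting each data point gives a linear system:
  a - b + c - d + e = 2
  e = 2
  a + b + c + d + e = -2
  81a + 27b + 9c + 3d + e = -598
  256a + 64b + 16c + 4d + e = -1838
Solving the system yields a = -6, b = -6, c = 4, d = 4, e = 2.
So h(t) = -6t^4 - 6t^3 + 4t^2 + 4t + 2.
Then h(2) = -118.

-118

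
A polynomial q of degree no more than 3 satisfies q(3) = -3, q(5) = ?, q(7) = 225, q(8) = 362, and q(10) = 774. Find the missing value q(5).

The 4 known points determine the degree-3 polynomial uniquely.
Write q(x) = ax^3 + bx^2 + cx + d. Substituting each data point gives a linear system:
  27a + 9b + 3c + d = -3
  343a + 49b + 7c + d = 225
  512a + 64b + 8c + d = 362
  1000a + 100b + 10c + d = 774
Solving the system yields a = 1, b = -2, c = -2, d = -6.
So q(x) = x³ - 2x² - 2x - 6.
Then q(5) = 59.

59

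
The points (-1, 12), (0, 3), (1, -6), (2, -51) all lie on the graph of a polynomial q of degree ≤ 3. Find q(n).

q(n) = -6n^3 - 3n + 3

Write q(n) = an^3 + bn^2 + cn + d. Substituting each data point gives a linear system:
  -a + b - c + d = 12
  d = 3
  a + b + c + d = -6
  8a + 4b + 2c + d = -51
Solving the system yields a = -6, b = 0, c = -3, d = 3.
So q(n) = -6n³ - 3n + 3.
Check: q(-1) = 12. ✓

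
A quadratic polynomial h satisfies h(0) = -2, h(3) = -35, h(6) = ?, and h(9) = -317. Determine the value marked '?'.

The 3 known points determine the degree-2 polynomial uniquely.
Write h(u) = au^2 + bu + c. Substituting each data point gives a linear system:
  c = -2
  9a + 3b + c = -35
  81a + 9b + c = -317
Solving the system yields a = -4, b = 1, c = -2.
So h(u) = -4u^2 + u - 2.
Then h(6) = -140.

-140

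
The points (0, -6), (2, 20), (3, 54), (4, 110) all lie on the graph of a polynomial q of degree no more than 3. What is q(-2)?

-16

Write q(n) = an^3 + bn^2 + cn + d. Substituting each data point gives a linear system:
  d = -6
  8a + 4b + 2c + d = 20
  27a + 9b + 3c + d = 54
  64a + 16b + 4c + d = 110
Solving the system yields a = 1, b = 2, c = 5, d = -6.
So q(n) = n^3 + 2n^2 + 5n - 6.
Then q(-2) = -16.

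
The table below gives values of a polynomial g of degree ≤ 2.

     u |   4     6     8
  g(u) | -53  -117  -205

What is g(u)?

Using the Lagrange interpolation formula with nodes 4, 6, 8:
  L_0(u) = (u - 6)(u - 8) / 8
  L_1(u) = (u - 4)(u - 8) / -4
  L_2(u) = (u - 4)(u - 6) / 8
Then g(u) = -53·L_0(u) - 117·L_1(u) - 205·L_2(u).
Expanding and collecting terms gives g(u) = -3u^2 - 2u + 3.
Check: g(4) = -53. ✓

g(u) = -3u^2 - 2u + 3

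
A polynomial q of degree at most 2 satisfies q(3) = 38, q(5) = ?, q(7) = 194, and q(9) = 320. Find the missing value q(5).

100

The 3 known points determine the degree-2 polynomial uniquely.
Write q(x) = ax^2 + bx + c. Substituting each data point gives a linear system:
  9a + 3b + c = 38
  49a + 7b + c = 194
  81a + 9b + c = 320
Solving the system yields a = 4, b = -1, c = 5.
So q(x) = 4x² - x + 5.
Then q(5) = 100.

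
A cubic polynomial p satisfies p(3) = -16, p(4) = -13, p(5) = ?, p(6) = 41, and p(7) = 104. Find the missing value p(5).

4

The 4 known points determine the degree-3 polynomial uniquely.
Write p(t) = at^3 + bt^2 + ct + d. Substituting each data point gives a linear system:
  27a + 9b + 3c + d = -16
  64a + 16b + 4c + d = -13
  216a + 36b + 6c + d = 41
  343a + 49b + 7c + d = 104
Solving the system yields a = 1, b = -5, c = 1, d = -1.
So p(t) = t^3 - 5t^2 + t - 1.
Then p(5) = 4.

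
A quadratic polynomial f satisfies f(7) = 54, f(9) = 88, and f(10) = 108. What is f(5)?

28

Write f(s) = as^2 + bs + c. Substituting each data point gives a linear system:
  49a + 7b + c = 54
  81a + 9b + c = 88
  100a + 10b + c = 108
Solving the system yields a = 1, b = 1, c = -2.
So f(s) = s² + s - 2.
Then f(5) = 28.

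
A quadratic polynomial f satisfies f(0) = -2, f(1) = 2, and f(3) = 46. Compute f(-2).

Write f(s) = as^2 + bs + c. Substituting each data point gives a linear system:
  c = -2
  a + b + c = 2
  9a + 3b + c = 46
Solving the system yields a = 6, b = -2, c = -2.
So f(s) = 6s^2 - 2s - 2.
Then f(-2) = 26.

26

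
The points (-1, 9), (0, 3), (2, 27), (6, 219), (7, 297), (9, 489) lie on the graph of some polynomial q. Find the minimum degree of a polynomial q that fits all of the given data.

Divided differences on the nodes -1, 0, 2, 6, 7, 9:
  order 0: 9  3  27  219  297  489
  order 1: -6  12  48  78  96
  order 2: 6  6  6  6
  order 3: 0  0  0
  order 4: 0  0
  order 5: 0
The order-2 divided differences are all 6 (nonzero) and every higher order vanishes, so the data lies on a polynomial of degree exactly 2.

2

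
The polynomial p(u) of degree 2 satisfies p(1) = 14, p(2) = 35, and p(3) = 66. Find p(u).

p(u) = 5u^2 + 6u + 3

Using the Lagrange interpolation formula with nodes 1, 2, 3:
  L_0(u) = (u - 2)(u - 3) / 2
  L_1(u) = (u - 1)(u - 3) / -1
  L_2(u) = (u - 1)(u - 2) / 2
Then p(u) = 14·L_0(u) + 35·L_1(u) + 66·L_2(u).
Expanding and collecting terms gives p(u) = 5u² + 6u + 3.
Check: p(1) = 14. ✓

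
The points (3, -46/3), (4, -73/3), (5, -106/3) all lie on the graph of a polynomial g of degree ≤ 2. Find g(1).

-10/3

Forward differences of the values at u = 3, 4, 5:
  g  : -46/3  -73/3  -106/3
  Δ  : -9  -11
  Δ^2: -2
The second differences are constant, confirming degree 2.
Interpolating (Newton forward form) and evaluating at u = 1 gives g(1) = -10/3.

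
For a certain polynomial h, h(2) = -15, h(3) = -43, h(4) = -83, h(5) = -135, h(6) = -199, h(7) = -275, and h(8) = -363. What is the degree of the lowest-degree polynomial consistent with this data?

2

Forward differences of the values at u = 2, 3, 4, 5, 6, 7, 8:
  h  : -15  -43  -83  -135  -199  -275  -363
  Δ  : -28  -40  -52  -64  -76  -88
  Δ^2: -12  -12  -12  -12  -12
  Δ^3: 0  0  0  0
  Δ^4: 0  0  0
  Δ^5: 0  0
  Δ^6: 0
The second differences are constant (-12) and nonzero, while all higher differences vanish, so the minimal degree is 2.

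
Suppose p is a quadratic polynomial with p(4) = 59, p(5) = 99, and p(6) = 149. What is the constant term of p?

Write p(u) = au^2 + bu + c. Substituting each data point gives a linear system:
  16a + 4b + c = 59
  25a + 5b + c = 99
  36a + 6b + c = 149
Solving the system yields a = 5, b = -5, c = -1.
So p(u) = 5u² - 5u - 1.
The constant term is -1.

-1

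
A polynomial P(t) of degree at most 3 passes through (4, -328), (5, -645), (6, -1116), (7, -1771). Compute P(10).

-5140

Using the Lagrange interpolation formula with nodes 4, 5, 6, 7:
  L_0(t) = (t - 5)(t - 6)(t - 7) / -6
  L_1(t) = (t - 4)(t - 6)(t - 7) / 2
  L_2(t) = (t - 4)(t - 5)(t - 7) / -2
  L_3(t) = (t - 4)(t - 5)(t - 6) / 6
Then P(t) = -328·L_0(t) - 645·L_1(t) - 1116·L_2(t) - 1771·L_3(t).
Expanding and collecting terms gives P(t) = -5t^3 - 2t^2 + 6t.
Evaluating at t = 10: P(10) = -5140.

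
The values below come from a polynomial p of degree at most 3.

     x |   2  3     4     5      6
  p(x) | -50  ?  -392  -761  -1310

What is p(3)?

-167

The 4 known points determine the degree-3 polynomial uniquely.
Write p(x) = ax^3 + bx^2 + cx + d. Substituting each data point gives a linear system:
  8a + 4b + 2c + d = -50
  64a + 16b + 4c + d = -392
  125a + 25b + 5c + d = -761
  216a + 36b + 6c + d = -1310
Solving the system yields a = -6, b = 0, c = -3, d = 4.
So p(x) = -6x^3 - 3x + 4.
Then p(3) = -167.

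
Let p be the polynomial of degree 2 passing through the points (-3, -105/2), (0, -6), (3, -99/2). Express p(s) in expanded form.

Write p(s) = as^2 + bs + c. Substituting each data point gives a linear system:
  9a - 3b + c = -105/2
  c = -6
  9a + 3b + c = -99/2
Solving the system yields a = -5, b = 1/2, c = -6.
So p(s) = -5s² + (1/2)s - 6.
Check: p(-3) = -105/2. ✓

p(s) = -5s^2 + (1/2)s - 6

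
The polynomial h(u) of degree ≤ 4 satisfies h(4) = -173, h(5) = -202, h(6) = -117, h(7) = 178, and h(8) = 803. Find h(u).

h(u) = u^4 - 6u^3 - 4u^2 + 4u + 3

Write h(u) = au^4 + bu^3 + cu^2 + du + e. Substituting each data point gives a linear system:
  256a + 64b + 16c + 4d + e = -173
  625a + 125b + 25c + 5d + e = -202
  1296a + 216b + 36c + 6d + e = -117
  2401a + 343b + 49c + 7d + e = 178
  4096a + 512b + 64c + 8d + e = 803
Solving the system yields a = 1, b = -6, c = -4, d = 4, e = 3.
So h(u) = u^4 - 6u^3 - 4u^2 + 4u + 3.
Check: h(8) = 803. ✓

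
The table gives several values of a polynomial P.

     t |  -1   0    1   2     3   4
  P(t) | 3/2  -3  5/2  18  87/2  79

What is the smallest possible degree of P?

Forward differences of the values at t = -1, 0, 1, 2, 3, 4:
  P  : 3/2  -3  5/2  18  87/2  79
  Δ  : -9/2  11/2  31/2  51/2  71/2
  Δ^2: 10  10  10  10
  Δ^3: 0  0  0
  Δ^4: 0  0
  Δ^5: 0
The second differences are constant (10) and nonzero, while all higher differences vanish, so the minimal degree is 2.

2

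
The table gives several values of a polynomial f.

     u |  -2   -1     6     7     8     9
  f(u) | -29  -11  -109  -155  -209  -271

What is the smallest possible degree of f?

Divided differences on the nodes -2, -1, 6, 7, 8, 9:
  order 0: -29  -11  -109  -155  -209  -271
  order 1: 18  -14  -46  -54  -62
  order 2: -4  -4  -4  -4
  order 3: 0  0  0
  order 4: 0  0
  order 5: 0
The order-2 divided differences are all -4 (nonzero) and every higher order vanishes, so the data lies on a polynomial of degree exactly 2.

2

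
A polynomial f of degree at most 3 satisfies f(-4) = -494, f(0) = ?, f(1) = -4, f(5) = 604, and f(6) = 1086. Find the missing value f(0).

-6

The 4 known points determine the degree-3 polynomial uniquely.
Write f(t) = at^3 + bt^2 + ct + d. Substituting each data point gives a linear system:
  -64a + 16b - 4c + d = -494
  a + b + c + d = -4
  125a + 25b + 5c + d = 604
  216a + 36b + 6c + d = 1086
Solving the system yields a = 6, b = -6, c = 2, d = -6.
So f(t) = 6t^3 - 6t^2 + 2t - 6.
Then f(0) = -6.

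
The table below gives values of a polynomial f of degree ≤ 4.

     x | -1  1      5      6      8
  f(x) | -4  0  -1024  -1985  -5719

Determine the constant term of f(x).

1

Write f(x) = ax^4 + bx^3 + cx^2 + dx + e. Substituting each data point gives a linear system:
  a - b + c - d + e = -4
  a + b + c + d + e = 0
  625a + 125b + 25c + 5d + e = -1024
  1296a + 216b + 36c + 6d + e = -1985
  4096a + 512b + 64c + 8d + e = -5719
Solving the system yields a = -1, b = -3, c = -2, d = 5, e = 1.
So f(x) = -x^4 - 3x^3 - 2x^2 + 5x + 1.
The constant term is 1.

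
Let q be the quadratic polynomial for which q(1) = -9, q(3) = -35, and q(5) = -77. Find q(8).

-170

Write q(n) = an^2 + bn + c. Substituting each data point gives a linear system:
  a + b + c = -9
  9a + 3b + c = -35
  25a + 5b + c = -77
Solving the system yields a = -2, b = -5, c = -2.
So q(n) = -2n^2 - 5n - 2.
Then q(8) = -170.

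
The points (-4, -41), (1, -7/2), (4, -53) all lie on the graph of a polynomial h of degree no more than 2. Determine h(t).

Using the Lagrange interpolation formula with nodes -4, 1, 4:
  L_0(t) = (t - 1)(t - 4) / 40
  L_1(t) = (t + 4)(t - 4) / -15
  L_2(t) = (t + 4)(t - 1) / 24
Then h(t) = -41·L_0(t) - 7/2·L_1(t) - 53·L_2(t).
Expanding and collecting terms gives h(t) = -3t^2 - (3/2)t + 1.
Check: h(-4) = -41. ✓

h(t) = -3t^2 - (3/2)t + 1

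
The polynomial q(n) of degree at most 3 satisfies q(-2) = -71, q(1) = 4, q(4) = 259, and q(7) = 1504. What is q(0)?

-1

Write q(n) = an^3 + bn^2 + cn + d. Substituting each data point gives a linear system:
  -8a + 4b - 2c + d = -71
  a + b + c + d = 4
  64a + 16b + 4c + d = 259
  343a + 49b + 7c + d = 1504
Solving the system yields a = 5, b = -5, c = 5, d = -1.
So q(n) = 5n³ - 5n² + 5n - 1.
Then q(0) = -1.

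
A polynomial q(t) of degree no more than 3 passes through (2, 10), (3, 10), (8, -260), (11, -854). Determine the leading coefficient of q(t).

-1

Write q(t) = at^3 + bt^2 + ct + d. Substituting each data point gives a linear system:
  8a + 4b + 2c + d = 10
  27a + 9b + 3c + d = 10
  512a + 64b + 8c + d = -260
  1331a + 121b + 11c + d = -854
Solving the system yields a = -1, b = 4, c = -1, d = 4.
So q(t) = -t³ + 4t² - t + 4.
The leading coefficient is -1.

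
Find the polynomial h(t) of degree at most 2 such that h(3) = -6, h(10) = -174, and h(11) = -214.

h(t) = -2t^2 + 2t + 6

Using the Lagrange interpolation formula with nodes 3, 10, 11:
  L_0(t) = (t - 10)(t - 11) / 56
  L_1(t) = (t - 3)(t - 11) / -7
  L_2(t) = (t - 3)(t - 10) / 8
Then h(t) = -6·L_0(t) - 174·L_1(t) - 214·L_2(t).
Expanding and collecting terms gives h(t) = -2t^2 + 2t + 6.
Check: h(10) = -174. ✓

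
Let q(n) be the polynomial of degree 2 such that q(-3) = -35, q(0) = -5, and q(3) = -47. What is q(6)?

-161

Write q(n) = an^2 + bn + c. Substituting each data point gives a linear system:
  9a - 3b + c = -35
  c = -5
  9a + 3b + c = -47
Solving the system yields a = -4, b = -2, c = -5.
So q(n) = -4n² - 2n - 5.
Then q(6) = -161.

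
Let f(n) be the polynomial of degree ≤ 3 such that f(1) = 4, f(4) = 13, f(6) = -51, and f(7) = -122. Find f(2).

13

Write f(n) = an^3 + bn^2 + cn + d. Substituting each data point gives a linear system:
  a + b + c + d = 4
  64a + 16b + 4c + d = 13
  216a + 36b + 6c + d = -51
  343a + 49b + 7c + d = -122
Solving the system yields a = -1, b = 4, c = 4, d = -3.
So f(n) = -n³ + 4n² + 4n - 3.
Then f(2) = 13.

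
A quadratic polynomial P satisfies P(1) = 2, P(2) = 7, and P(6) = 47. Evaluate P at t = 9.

98

Write P(t) = at^2 + bt + c. Substituting each data point gives a linear system:
  a + b + c = 2
  4a + 2b + c = 7
  36a + 6b + c = 47
Solving the system yields a = 1, b = 2, c = -1.
So P(t) = t² + 2t - 1.
Then P(9) = 98.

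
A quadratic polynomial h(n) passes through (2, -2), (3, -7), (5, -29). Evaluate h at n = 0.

-4

Write h(n) = an^2 + bn + c. Substituting each data point gives a linear system:
  4a + 2b + c = -2
  9a + 3b + c = -7
  25a + 5b + c = -29
Solving the system yields a = -2, b = 5, c = -4.
So h(n) = -2n^2 + 5n - 4.
Then h(0) = -4.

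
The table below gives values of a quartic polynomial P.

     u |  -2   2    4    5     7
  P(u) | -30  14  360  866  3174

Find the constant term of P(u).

-4

Write P(u) = au^4 + bu^3 + cu^2 + du + e. Substituting each data point gives a linear system:
  16a - 8b + 4c - 2d + e = -30
  16a + 8b + 4c + 2d + e = 14
  256a + 64b + 16c + 4d + e = 360
  625a + 125b + 25c + 5d + e = 866
  2401a + 343b + 49c + 7d + e = 3174
Solving the system yields a = 1, b = 3, c = -5, d = -1, e = -4.
So P(u) = u^4 + 3u^3 - 5u^2 - u - 4.
The constant term is -4.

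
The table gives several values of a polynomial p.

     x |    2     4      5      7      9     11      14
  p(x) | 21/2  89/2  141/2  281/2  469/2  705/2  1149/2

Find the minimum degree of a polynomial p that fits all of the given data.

Divided differences on the nodes 2, 4, 5, 7, 9, 11, 14:
  order 0: 21/2  89/2  141/2  281/2  469/2  705/2  1149/2
  order 1: 17  26  35  47  59  74
  order 2: 3  3  3  3  3
  order 3: 0  0  0  0
  order 4: 0  0  0
  order 5: 0  0
  order 6: 0
The order-2 divided differences are all 3 (nonzero) and every higher order vanishes, so the data lies on a polynomial of degree exactly 2.

2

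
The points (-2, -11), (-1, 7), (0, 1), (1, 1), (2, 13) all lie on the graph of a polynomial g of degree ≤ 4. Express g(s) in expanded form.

g(s) = -s^4 + 3s^3 + 4s^2 - 6s + 1

Write g(s) = as^4 + bs^3 + cs^2 + ds + e. Substituting each data point gives a linear system:
  16a - 8b + 4c - 2d + e = -11
  a - b + c - d + e = 7
  e = 1
  a + b + c + d + e = 1
  16a + 8b + 4c + 2d + e = 13
Solving the system yields a = -1, b = 3, c = 4, d = -6, e = 1.
So g(s) = -s^4 + 3s^3 + 4s^2 - 6s + 1.
Check: g(2) = 13. ✓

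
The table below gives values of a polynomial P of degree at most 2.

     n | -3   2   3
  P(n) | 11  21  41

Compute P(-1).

-3

Write P(n) = an^2 + bn + c. Substituting each data point gives a linear system:
  9a - 3b + c = 11
  4a + 2b + c = 21
  9a + 3b + c = 41
Solving the system yields a = 3, b = 5, c = -1.
So P(n) = 3n^2 + 5n - 1.
Then P(-1) = -3.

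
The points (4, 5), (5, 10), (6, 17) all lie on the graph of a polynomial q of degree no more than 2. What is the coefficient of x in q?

-4

Write q(x) = ax^2 + bx + c. Substituting each data point gives a linear system:
  16a + 4b + c = 5
  25a + 5b + c = 10
  36a + 6b + c = 17
Solving the system yields a = 1, b = -4, c = 5.
So q(x) = x^2 - 4x + 5.
The coefficient of x is -4.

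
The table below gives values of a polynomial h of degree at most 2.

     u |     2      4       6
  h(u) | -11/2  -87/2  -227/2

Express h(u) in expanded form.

Using the Lagrange interpolation formula with nodes 2, 4, 6:
  L_0(u) = (u - 4)(u - 6) / 8
  L_1(u) = (u - 2)(u - 6) / -4
  L_2(u) = (u - 2)(u - 4) / 8
Then h(u) = -11/2·L_0(u) - 87/2·L_1(u) - 227/2·L_2(u).
Expanding and collecting terms gives h(u) = -4u² + 5u + 1/2.
Check: h(6) = -227/2. ✓

h(u) = -4u^2 + 5u + 1/2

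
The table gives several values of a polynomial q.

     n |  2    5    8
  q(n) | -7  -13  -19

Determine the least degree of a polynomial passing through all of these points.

1

Forward differences of the values at n = 2, 5, 8:
  q  : -7  -13  -19
  Δ  : -6  -6
  Δ^2: 0
The first differences are constant (-6) and nonzero, while all higher differences vanish, so the minimal degree is 1.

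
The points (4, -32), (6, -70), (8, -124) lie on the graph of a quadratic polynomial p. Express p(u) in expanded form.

p(u) = -2u^2 + u - 4

Write p(u) = au^2 + bu + c. Substituting each data point gives a linear system:
  16a + 4b + c = -32
  36a + 6b + c = -70
  64a + 8b + c = -124
Solving the system yields a = -2, b = 1, c = -4.
So p(u) = -2u^2 + u - 4.
Check: p(8) = -124. ✓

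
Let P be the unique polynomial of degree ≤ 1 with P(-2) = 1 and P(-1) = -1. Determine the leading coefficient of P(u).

Write P(u) = au + b. Substituting each data point gives a linear system:
  -2a + b = 1
  -a + b = -1
Solving the system yields a = -2, b = -3.
So P(u) = -2u - 3.
The leading coefficient is -2.

-2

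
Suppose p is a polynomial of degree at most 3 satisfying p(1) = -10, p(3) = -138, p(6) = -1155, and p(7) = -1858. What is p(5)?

Write p(n) = an^3 + bn^2 + cn + d. Substituting each data point gives a linear system:
  a + b + c + d = -10
  27a + 9b + 3c + d = -138
  216a + 36b + 6c + d = -1155
  343a + 49b + 7c + d = -1858
Solving the system yields a = -6, b = 5, c = -6, d = -3.
So p(n) = -6n³ + 5n² - 6n - 3.
Then p(5) = -658.

-658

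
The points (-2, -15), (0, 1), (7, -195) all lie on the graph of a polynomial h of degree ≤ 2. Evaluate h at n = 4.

-63

Using the Lagrange interpolation formula with nodes -2, 0, 7:
  L_0(n) = n(n - 7) / 18
  L_1(n) = (n + 2)(n - 7) / -14
  L_2(n) = (n + 2)n / 63
Then h(n) = -15·L_0(n) + 1·L_1(n) - 195·L_2(n).
Expanding and collecting terms gives h(n) = -4n^2 + 1.
Evaluating at n = 4: h(4) = -63.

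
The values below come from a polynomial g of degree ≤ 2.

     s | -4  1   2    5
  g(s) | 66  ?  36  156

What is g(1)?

The 3 known points determine the degree-2 polynomial uniquely.
Write g(s) = as^2 + bs + c. Substituting each data point gives a linear system:
  16a - 4b + c = 66
  4a + 2b + c = 36
  25a + 5b + c = 156
Solving the system yields a = 5, b = 5, c = 6.
So g(s) = 5s² + 5s + 6.
Then g(1) = 16.

16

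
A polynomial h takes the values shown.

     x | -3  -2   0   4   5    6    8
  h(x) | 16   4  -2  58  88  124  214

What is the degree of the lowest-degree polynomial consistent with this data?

2

Divided differences on the nodes -3, -2, 0, 4, 5, 6, 8:
  order 0: 16  4  -2  58  88  124  214
  order 1: -12  -3  15  30  36  45
  order 2: 3  3  3  3  3
  order 3: 0  0  0  0
  order 4: 0  0  0
  order 5: 0  0
  order 6: 0
The order-2 divided differences are all 3 (nonzero) and every higher order vanishes, so the data lies on a polynomial of degree exactly 2.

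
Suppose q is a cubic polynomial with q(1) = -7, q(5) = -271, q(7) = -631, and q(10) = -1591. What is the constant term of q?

Write q(n) = an^3 + bn^2 + cn + d. Substituting each data point gives a linear system:
  a + b + c + d = -7
  125a + 25b + 5c + d = -271
  343a + 49b + 7c + d = -631
  1000a + 100b + 10c + d = -1591
Solving the system yields a = -1, b = -6, c = 1, d = -1.
So q(n) = -n³ - 6n² + n - 1.
The constant term is -1.

-1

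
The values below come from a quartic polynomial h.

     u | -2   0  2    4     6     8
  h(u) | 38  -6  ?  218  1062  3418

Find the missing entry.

22

On equispaced nodes a degree-4 polynomial has vanishing fifth forward difference, so
  - h(-2) + 5·h(0) - 10·h(2) + 10·h(4) - 5·h(6) + h(8) = 0.
Substituting the known values and solving for h(2):
  -10·h(2) = -220
  h(2) = 22.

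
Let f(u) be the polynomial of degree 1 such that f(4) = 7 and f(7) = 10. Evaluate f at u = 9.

Write f(u) = au + b. Substituting each data point gives a linear system:
  4a + b = 7
  7a + b = 10
Solving the system yields a = 1, b = 3.
So f(u) = u + 3.
Then f(9) = 12.

12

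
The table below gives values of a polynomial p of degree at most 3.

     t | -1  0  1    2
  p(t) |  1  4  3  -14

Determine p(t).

Write p(t) = at^3 + bt^2 + ct + d. Substituting each data point gives a linear system:
  -a + b - c + d = 1
  d = 4
  a + b + c + d = 3
  8a + 4b + 2c + d = -14
Solving the system yields a = -2, b = -2, c = 3, d = 4.
So p(t) = -2t^3 - 2t^2 + 3t + 4.
Check: p(1) = 3. ✓

p(t) = -2t^3 - 2t^2 + 3t + 4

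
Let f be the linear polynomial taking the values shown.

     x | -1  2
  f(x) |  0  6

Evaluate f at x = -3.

-4

Using the Lagrange interpolation formula with nodes -1, 2:
  L_0(x) = (x - 2) / -3
  L_1(x) = (x + 1) / 3
Then f(x) = 0·L_0(x) + 6·L_1(x).
Expanding and collecting terms gives f(x) = 2x + 2.
Evaluating at x = -3: f(-3) = -4.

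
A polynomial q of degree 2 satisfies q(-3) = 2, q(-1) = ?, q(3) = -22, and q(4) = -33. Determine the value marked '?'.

2

The 3 known points determine the degree-2 polynomial uniquely.
Write q(s) = as^2 + bs + c. Substituting each data point gives a linear system:
  9a - 3b + c = 2
  9a + 3b + c = -22
  16a + 4b + c = -33
Solving the system yields a = -1, b = -4, c = -1.
So q(s) = -s^2 - 4s - 1.
Then q(-1) = 2.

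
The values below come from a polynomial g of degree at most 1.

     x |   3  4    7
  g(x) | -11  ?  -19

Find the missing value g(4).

-13

The 2 known points determine the degree-1 polynomial uniquely.
Write g(x) = ax + b. Substituting each data point gives a linear system:
  3a + b = -11
  7a + b = -19
Solving the system yields a = -2, b = -5.
So g(x) = -2x - 5.
Then g(4) = -13.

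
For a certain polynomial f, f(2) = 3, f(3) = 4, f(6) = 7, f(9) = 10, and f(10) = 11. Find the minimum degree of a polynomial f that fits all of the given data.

Divided differences on the nodes 2, 3, 6, 9, 10:
  order 0: 3  4  7  10  11
  order 1: 1  1  1  1
  order 2: 0  0  0
  order 3: 0  0
  order 4: 0
The order-1 divided differences are all 1 (nonzero) and every higher order vanishes, so the data lies on a polynomial of degree exactly 1.

1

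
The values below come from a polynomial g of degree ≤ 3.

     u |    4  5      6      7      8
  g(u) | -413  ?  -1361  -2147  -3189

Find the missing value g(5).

The 4 known points determine the degree-3 polynomial uniquely.
Write g(u) = au^3 + bu^2 + cu + d. Substituting each data point gives a linear system:
  64a + 16b + 4c + d = -413
  216a + 36b + 6c + d = -1361
  343a + 49b + 7c + d = -2147
  512a + 64b + 8c + d = -3189
Solving the system yields a = -6, b = -2, c = 2, d = -5.
So g(u) = -6u^3 - 2u^2 + 2u - 5.
Then g(5) = -795.

-795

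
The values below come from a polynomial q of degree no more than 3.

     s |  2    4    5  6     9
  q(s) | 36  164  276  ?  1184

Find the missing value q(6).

428

The 4 known points determine the degree-3 polynomial uniquely.
Write q(s) = as^3 + bs^2 + cs + d. Substituting each data point gives a linear system:
  8a + 4b + 2c + d = 36
  64a + 16b + 4c + d = 164
  125a + 25b + 5c + d = 276
  729a + 81b + 9c + d = 1184
Solving the system yields a = 1, b = 5, c = 6, d = -4.
So q(s) = s^3 + 5s^2 + 6s - 4.
Then q(6) = 428.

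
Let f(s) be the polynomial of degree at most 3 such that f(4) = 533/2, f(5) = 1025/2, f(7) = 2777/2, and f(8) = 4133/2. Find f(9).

Write f(s) = as^3 + bs^2 + cs + d. Substituting each data point gives a linear system:
  64a + 16b + 4c + d = 533/2
  125a + 25b + 5c + d = 1025/2
  343a + 49b + 7c + d = 2777/2
  512a + 64b + 8c + d = 4133/2
Solving the system yields a = 4, b = 0, c = 2, d = 5/2.
So f(s) = 4s^3 + 2s + 5/2.
Then f(9) = 5873/2.

5873/2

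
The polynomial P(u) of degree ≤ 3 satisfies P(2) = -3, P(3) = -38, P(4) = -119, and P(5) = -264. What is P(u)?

Using the Lagrange interpolation formula with nodes 2, 3, 4, 5:
  L_0(u) = (u - 3)(u - 4)(u - 5) / -6
  L_1(u) = (u - 2)(u - 4)(u - 5) / 2
  L_2(u) = (u - 2)(u - 3)(u - 5) / -2
  L_3(u) = (u - 2)(u - 3)(u - 4) / 6
Then P(u) = -3·L_0(u) - 38·L_1(u) - 119·L_2(u) - 264·L_3(u).
Expanding and collecting terms gives P(u) = -3u³ + 4u² + 2u + 1.
Check: P(4) = -119. ✓

P(u) = -3u^3 + 4u^2 + 2u + 1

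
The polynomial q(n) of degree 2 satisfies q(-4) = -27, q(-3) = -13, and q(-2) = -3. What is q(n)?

Using the Lagrange interpolation formula with nodes -4, -3, -2:
  L_0(n) = (n + 3)(n + 2) / 2
  L_1(n) = (n + 4)(n + 2) / -1
  L_2(n) = (n + 4)(n + 3) / 2
Then q(n) = -27·L_0(n) - 13·L_1(n) - 3·L_2(n).
Expanding and collecting terms gives q(n) = -2n^2 + 5.
Check: q(-4) = -27. ✓

q(n) = -2n^2 + 5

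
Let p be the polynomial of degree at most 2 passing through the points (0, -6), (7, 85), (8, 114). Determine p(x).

Write p(x) = ax^2 + bx + c. Substituting each data point gives a linear system:
  c = -6
  49a + 7b + c = 85
  64a + 8b + c = 114
Solving the system yields a = 2, b = -1, c = -6.
So p(x) = 2x² - x - 6.
Check: p(7) = 85. ✓

p(x) = 2x^2 - x - 6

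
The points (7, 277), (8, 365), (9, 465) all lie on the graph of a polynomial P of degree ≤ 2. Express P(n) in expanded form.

Using the Lagrange interpolation formula with nodes 7, 8, 9:
  L_0(n) = (n - 8)(n - 9) / 2
  L_1(n) = (n - 7)(n - 9) / -1
  L_2(n) = (n - 7)(n - 8) / 2
Then P(n) = 277·L_0(n) + 365·L_1(n) + 465·L_2(n).
Expanding and collecting terms gives P(n) = 6n^2 - 2n - 3.
Check: P(7) = 277. ✓

P(n) = 6n^2 - 2n - 3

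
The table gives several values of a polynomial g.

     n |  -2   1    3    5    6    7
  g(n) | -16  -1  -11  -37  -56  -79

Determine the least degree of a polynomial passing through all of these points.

Divided differences on the nodes -2, 1, 3, 5, 6, 7:
  order 0: -16  -1  -11  -37  -56  -79
  order 1: 5  -5  -13  -19  -23
  order 2: -2  -2  -2  -2
  order 3: 0  0  0
  order 4: 0  0
  order 5: 0
The order-2 divided differences are all -2 (nonzero) and every higher order vanishes, so the data lies on a polynomial of degree exactly 2.

2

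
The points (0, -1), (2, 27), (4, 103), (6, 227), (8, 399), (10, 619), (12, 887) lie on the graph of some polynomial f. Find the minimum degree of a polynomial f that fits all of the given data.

Forward differences of the values at s = 0, 2, 4, 6, 8, 10, 12:
  f  : -1  27  103  227  399  619  887
  Δ  : 28  76  124  172  220  268
  Δ^2: 48  48  48  48  48
  Δ^3: 0  0  0  0
  Δ^4: 0  0  0
  Δ^5: 0  0
  Δ^6: 0
The second differences are constant (48) and nonzero, while all higher differences vanish, so the minimal degree is 2.

2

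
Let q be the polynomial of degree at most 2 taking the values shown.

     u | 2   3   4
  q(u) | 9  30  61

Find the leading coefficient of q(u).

Write q(u) = au^2 + bu + c. Substituting each data point gives a linear system:
  4a + 2b + c = 9
  9a + 3b + c = 30
  16a + 4b + c = 61
Solving the system yields a = 5, b = -4, c = -3.
So q(u) = 5u^2 - 4u - 3.
The leading coefficient is 5.

5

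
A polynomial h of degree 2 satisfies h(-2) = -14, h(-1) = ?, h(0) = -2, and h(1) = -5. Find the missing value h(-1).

The 3 known points determine the degree-2 polynomial uniquely.
Write h(t) = at^2 + bt + c. Substituting each data point gives a linear system:
  4a - 2b + c = -14
  c = -2
  a + b + c = -5
Solving the system yields a = -3, b = 0, c = -2.
So h(t) = -3t^2 - 2.
Then h(-1) = -5.

-5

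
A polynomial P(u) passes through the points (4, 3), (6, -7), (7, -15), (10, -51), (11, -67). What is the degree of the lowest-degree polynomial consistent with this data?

Divided differences on the nodes 4, 6, 7, 10, 11:
  order 0: 3  -7  -15  -51  -67
  order 1: -5  -8  -12  -16
  order 2: -1  -1  -1
  order 3: 0  0
  order 4: 0
The order-2 divided differences are all -1 (nonzero) and every higher order vanishes, so the data lies on a polynomial of degree exactly 2.

2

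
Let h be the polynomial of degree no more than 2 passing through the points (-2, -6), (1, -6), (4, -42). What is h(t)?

h(t) = -2t^2 - 2t - 2

Using the Lagrange interpolation formula with nodes -2, 1, 4:
  L_0(t) = (t - 1)(t - 4) / 18
  L_1(t) = (t + 2)(t - 4) / -9
  L_2(t) = (t + 2)(t - 1) / 18
Then h(t) = -6·L_0(t) - 6·L_1(t) - 42·L_2(t).
Expanding and collecting terms gives h(t) = -2t² - 2t - 2.
Check: h(-2) = -6. ✓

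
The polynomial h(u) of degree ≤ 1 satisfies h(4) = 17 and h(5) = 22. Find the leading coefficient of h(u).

Write h(u) = au + b. Substituting each data point gives a linear system:
  4a + b = 17
  5a + b = 22
Solving the system yields a = 5, b = -3.
So h(u) = 5u - 3.
The leading coefficient is 5.

5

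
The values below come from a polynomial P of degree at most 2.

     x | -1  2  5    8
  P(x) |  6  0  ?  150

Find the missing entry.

On equispaced nodes a degree-2 polynomial has vanishing third forward difference, so
  - P(-1) + 3·P(2) - 3·P(5) + P(8) = 0.
Substituting the known values and solving for P(5):
  -3·P(5) = -144
  P(5) = 48.

48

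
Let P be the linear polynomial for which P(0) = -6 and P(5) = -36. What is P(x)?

P(x) = -6x - 6

Using the Lagrange interpolation formula with nodes 0, 5:
  L_0(x) = (x - 5) / -5
  L_1(x) = x / 5
Then P(x) = -6·L_0(x) - 36·L_1(x).
Expanding and collecting terms gives P(x) = -6x - 6.
Check: P(0) = -6. ✓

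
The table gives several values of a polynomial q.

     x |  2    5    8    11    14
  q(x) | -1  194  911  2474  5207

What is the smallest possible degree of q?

Forward differences of the values at x = 2, 5, 8, 11, 14:
  q  : -1  194  911  2474  5207
  Δ  : 195  717  1563  2733
  Δ^2: 522  846  1170
  Δ^3: 324  324
  Δ^4: 0
The third differences are constant (324) and nonzero, while all higher differences vanish, so the minimal degree is 3.

3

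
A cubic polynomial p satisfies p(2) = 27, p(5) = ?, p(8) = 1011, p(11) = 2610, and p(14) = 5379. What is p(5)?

On equispaced nodes a degree-3 polynomial has vanishing fourth forward difference, so
  p(2) - 4·p(5) + 6·p(8) - 4·p(11) + p(14) = 0.
Substituting the known values and solving for p(5):
  -4·p(5) = -1032
  p(5) = 258.

258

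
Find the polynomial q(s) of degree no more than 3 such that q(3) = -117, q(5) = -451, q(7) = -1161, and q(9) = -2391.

q(s) = -3s^3 - 2s^2 - 4s - 6

Write q(s) = as^3 + bs^2 + cs + d. Substituting each data point gives a linear system:
  27a + 9b + 3c + d = -117
  125a + 25b + 5c + d = -451
  343a + 49b + 7c + d = -1161
  729a + 81b + 9c + d = -2391
Solving the system yields a = -3, b = -2, c = -4, d = -6.
So q(s) = -3s^3 - 2s^2 - 4s - 6.
Check: q(9) = -2391. ✓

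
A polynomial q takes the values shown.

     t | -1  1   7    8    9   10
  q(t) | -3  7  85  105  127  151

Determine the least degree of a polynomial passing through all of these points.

Divided differences on the nodes -1, 1, 7, 8, 9, 10:
  order 0: -3  7  85  105  127  151
  order 1: 5  13  20  22  24
  order 2: 1  1  1  1
  order 3: 0  0  0
  order 4: 0  0
  order 5: 0
The order-2 divided differences are all 1 (nonzero) and every higher order vanishes, so the data lies on a polynomial of degree exactly 2.

2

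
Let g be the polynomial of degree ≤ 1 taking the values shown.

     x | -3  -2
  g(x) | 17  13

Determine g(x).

g(x) = -4x + 5

Using the Lagrange interpolation formula with nodes -3, -2:
  L_0(x) = (x + 2) / -1
  L_1(x) = (x + 3) / 1
Then g(x) = 17·L_0(x) + 13·L_1(x).
Expanding and collecting terms gives g(x) = -4x + 5.
Check: g(-3) = 17. ✓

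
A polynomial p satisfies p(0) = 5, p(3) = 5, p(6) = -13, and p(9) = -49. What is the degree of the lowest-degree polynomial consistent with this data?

2

Forward differences of the values at s = 0, 3, 6, 9:
  p  : 5  5  -13  -49
  Δ  : 0  -18  -36
  Δ^2: -18  -18
  Δ^3: 0
The second differences are constant (-18) and nonzero, while all higher differences vanish, so the minimal degree is 2.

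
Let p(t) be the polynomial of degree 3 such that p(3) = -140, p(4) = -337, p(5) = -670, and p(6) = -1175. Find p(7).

Forward differences of the values at t = 3, 4, 5, 6:
  p  : -140  -337  -670  -1175
  Δ  : -197  -333  -505
  Δ^2: -136  -172
  Δ^3: -36
The third differences are constant, confirming degree 3.
Interpolating (Newton forward form) and evaluating at t = 7 gives p(7) = -1888.

-1888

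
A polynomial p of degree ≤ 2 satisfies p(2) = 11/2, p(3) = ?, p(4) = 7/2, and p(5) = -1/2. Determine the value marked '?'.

11/2

On equispaced nodes a degree-2 polynomial has vanishing third forward difference, so
  - p(2) + 3·p(3) - 3·p(4) + p(5) = 0.
Substituting the known values and solving for p(3):
  3·p(3) = 33/2
  p(3) = 11/2.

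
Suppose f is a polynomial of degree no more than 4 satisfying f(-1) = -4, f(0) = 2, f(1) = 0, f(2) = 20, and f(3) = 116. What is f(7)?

Write f(u) = au^4 + bu^3 + cu^2 + du + e. Substituting each data point gives a linear system:
  a - b + c - d + e = -4
  e = 2
  a + b + c + d + e = 0
  16a + 8b + 4c + 2d + e = 20
  81a + 27b + 9c + 3d + e = 116
Solving the system yields a = 1, b = 3, c = -5, d = -1, e = 2.
So f(u) = u^4 + 3u^3 - 5u^2 - u + 2.
Then f(7) = 3180.

3180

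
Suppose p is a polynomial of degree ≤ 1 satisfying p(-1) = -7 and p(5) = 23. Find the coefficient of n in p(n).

Write p(n) = an + b. Substituting each data point gives a linear system:
  -a + b = -7
  5a + b = 23
Solving the system yields a = 5, b = -2.
So p(n) = 5n - 2.
The leading coefficient is 5.

5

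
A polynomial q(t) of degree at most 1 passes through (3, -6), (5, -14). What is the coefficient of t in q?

-4

Write q(t) = at + b. Substituting each data point gives a linear system:
  3a + b = -6
  5a + b = -14
Solving the system yields a = -4, b = 6.
So q(t) = -4t + 6.
The leading coefficient is -4.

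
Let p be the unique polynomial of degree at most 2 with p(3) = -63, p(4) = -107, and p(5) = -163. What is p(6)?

-231

Forward differences of the values at n = 3, 4, 5:
  p  : -63  -107  -163
  Δ  : -44  -56
  Δ^2: -12
The second differences are constant, confirming degree 2.
Interpolating (Newton forward form) and evaluating at n = 6 gives p(6) = -231.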